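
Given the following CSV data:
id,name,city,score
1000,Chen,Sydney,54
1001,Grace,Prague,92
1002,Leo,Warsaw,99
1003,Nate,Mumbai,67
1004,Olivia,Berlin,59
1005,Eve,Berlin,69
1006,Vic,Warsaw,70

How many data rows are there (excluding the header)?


Counting rows (excluding header):
Header: id,name,city,score
Data rows: 7

ANSWER: 7


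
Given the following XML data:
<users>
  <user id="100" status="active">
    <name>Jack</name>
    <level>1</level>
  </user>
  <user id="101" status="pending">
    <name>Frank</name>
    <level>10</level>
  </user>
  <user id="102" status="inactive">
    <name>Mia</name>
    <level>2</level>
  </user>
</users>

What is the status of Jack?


Finding user with name = Jack
user id="100" status="active"

ANSWER: active


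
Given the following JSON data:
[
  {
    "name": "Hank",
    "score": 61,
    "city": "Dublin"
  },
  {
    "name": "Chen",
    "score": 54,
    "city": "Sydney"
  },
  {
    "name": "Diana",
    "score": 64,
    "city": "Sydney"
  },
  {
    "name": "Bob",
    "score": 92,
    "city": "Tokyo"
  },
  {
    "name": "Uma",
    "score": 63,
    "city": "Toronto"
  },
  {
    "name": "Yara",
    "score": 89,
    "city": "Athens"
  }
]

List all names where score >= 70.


Filtering records where score >= 70:
  Hank (score=61) -> no
  Chen (score=54) -> no
  Diana (score=64) -> no
  Bob (score=92) -> YES
  Uma (score=63) -> no
  Yara (score=89) -> YES


ANSWER: Bob, Yara


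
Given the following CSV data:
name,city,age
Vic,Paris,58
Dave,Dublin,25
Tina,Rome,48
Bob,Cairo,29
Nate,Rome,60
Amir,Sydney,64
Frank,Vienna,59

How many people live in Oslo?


Scanning city column for 'Oslo':
Total matches: 0

ANSWER: 0


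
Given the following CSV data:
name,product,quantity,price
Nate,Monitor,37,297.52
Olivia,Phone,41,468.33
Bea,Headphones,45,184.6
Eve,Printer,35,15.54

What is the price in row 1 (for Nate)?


Row 1: Nate
Column 'price' = 297.52

ANSWER: 297.52


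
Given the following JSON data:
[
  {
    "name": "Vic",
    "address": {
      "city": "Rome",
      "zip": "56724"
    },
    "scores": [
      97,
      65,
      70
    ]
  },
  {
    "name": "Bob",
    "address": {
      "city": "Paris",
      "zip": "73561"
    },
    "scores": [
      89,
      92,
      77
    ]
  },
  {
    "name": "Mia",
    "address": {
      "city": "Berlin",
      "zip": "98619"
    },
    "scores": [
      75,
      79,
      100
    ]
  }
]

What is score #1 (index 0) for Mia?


Path: records[2].scores[0]
Value: 75

ANSWER: 75


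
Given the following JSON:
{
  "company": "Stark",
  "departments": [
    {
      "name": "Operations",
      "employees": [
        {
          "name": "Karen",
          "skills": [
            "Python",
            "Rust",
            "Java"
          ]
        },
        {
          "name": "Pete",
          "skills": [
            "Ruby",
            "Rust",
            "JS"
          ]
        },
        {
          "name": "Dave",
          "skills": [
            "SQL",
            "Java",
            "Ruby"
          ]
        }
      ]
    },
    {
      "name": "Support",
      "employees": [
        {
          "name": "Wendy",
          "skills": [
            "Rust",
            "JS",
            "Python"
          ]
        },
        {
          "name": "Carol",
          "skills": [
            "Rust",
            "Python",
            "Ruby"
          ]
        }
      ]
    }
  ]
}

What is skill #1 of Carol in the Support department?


Path: departments[1].employees[1].skills[0]
Value: Rust

ANSWER: Rust


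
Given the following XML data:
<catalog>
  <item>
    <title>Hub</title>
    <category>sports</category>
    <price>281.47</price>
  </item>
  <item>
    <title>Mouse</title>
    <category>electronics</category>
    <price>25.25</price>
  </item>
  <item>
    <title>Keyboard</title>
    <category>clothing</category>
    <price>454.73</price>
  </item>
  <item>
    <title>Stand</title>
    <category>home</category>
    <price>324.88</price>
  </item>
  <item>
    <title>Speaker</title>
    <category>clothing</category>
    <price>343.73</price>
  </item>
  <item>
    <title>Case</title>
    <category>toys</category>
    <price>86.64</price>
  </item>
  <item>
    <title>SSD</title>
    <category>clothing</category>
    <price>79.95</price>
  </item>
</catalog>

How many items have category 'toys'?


Scanning <item> elements for <category>toys</category>:
  Item 6: Case -> MATCH
Count: 1

ANSWER: 1


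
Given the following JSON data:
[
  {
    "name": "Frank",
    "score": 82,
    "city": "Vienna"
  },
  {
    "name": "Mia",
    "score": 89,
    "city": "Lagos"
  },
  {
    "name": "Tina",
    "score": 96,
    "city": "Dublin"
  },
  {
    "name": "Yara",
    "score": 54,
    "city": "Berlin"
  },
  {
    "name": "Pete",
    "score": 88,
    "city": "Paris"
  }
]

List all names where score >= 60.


Filtering records where score >= 60:
  Frank (score=82) -> YES
  Mia (score=89) -> YES
  Tina (score=96) -> YES
  Yara (score=54) -> no
  Pete (score=88) -> YES


ANSWER: Frank, Mia, Tina, Pete


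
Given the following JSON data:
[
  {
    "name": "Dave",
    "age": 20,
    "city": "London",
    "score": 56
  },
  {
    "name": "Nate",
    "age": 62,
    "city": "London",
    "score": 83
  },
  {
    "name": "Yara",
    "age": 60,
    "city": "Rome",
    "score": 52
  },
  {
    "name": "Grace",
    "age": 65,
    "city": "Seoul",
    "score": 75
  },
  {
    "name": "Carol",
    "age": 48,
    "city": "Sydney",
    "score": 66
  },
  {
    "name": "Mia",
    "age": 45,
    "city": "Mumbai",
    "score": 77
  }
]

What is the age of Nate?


Looking up record where name = Nate
Record index: 1
Field 'age' = 62

ANSWER: 62


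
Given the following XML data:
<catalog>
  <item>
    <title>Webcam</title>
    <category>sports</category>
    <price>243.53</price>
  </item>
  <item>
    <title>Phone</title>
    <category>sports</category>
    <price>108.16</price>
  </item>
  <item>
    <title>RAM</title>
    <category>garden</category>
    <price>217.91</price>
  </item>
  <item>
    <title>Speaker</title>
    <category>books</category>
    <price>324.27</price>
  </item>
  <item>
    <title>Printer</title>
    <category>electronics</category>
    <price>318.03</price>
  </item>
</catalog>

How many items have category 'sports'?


Scanning <item> elements for <category>sports</category>:
  Item 1: Webcam -> MATCH
  Item 2: Phone -> MATCH
Count: 2

ANSWER: 2


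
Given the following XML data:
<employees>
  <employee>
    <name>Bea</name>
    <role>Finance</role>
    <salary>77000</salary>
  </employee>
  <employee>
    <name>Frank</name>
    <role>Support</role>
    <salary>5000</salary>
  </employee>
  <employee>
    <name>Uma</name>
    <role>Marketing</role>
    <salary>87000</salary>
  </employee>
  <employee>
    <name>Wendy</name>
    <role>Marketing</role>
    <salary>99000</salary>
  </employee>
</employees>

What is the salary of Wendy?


Searching for <employee> with <name>Wendy</name>
Found at position 4
<salary>99000</salary>

ANSWER: 99000


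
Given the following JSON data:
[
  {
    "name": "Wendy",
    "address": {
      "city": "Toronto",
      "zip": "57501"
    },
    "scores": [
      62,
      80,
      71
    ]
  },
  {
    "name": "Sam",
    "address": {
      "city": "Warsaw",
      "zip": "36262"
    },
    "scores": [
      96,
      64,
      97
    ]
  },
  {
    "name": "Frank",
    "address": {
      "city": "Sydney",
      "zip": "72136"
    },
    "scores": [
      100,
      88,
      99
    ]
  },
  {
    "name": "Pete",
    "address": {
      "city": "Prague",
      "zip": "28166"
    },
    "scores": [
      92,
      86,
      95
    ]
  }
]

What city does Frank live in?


Path: records[2].address.city
Value: Sydney

ANSWER: Sydney


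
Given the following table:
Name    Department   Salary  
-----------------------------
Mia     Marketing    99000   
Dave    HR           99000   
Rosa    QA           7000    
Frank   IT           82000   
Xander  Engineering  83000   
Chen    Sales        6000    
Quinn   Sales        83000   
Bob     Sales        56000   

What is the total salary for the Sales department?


Sales department members:
  Chen: 6000
  Quinn: 83000
  Bob: 56000
Total = 6000 + 83000 + 56000 = 145000

ANSWER: 145000


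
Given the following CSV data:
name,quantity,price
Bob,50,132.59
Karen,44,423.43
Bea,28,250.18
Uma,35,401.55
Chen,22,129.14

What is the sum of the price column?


Values in 'price' column:
  Row 1: 132.59
  Row 2: 423.43
  Row 3: 250.18
  Row 4: 401.55
  Row 5: 129.14
Sum = 132.59 + 423.43 + 250.18 + 401.55 + 129.14 = 1336.89

ANSWER: 1336.89


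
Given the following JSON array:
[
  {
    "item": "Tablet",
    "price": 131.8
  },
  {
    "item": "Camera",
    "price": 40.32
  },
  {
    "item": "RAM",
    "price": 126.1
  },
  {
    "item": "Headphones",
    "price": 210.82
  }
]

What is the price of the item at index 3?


Array index 3 -> Headphones
price = 210.82

ANSWER: 210.82


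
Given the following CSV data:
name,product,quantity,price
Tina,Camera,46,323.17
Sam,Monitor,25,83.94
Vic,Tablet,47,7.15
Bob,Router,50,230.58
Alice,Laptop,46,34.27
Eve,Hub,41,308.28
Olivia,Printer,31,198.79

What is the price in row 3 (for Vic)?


Row 3: Vic
Column 'price' = 7.15

ANSWER: 7.15


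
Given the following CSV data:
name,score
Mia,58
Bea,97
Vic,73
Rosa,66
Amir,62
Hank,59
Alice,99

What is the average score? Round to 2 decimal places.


Scores: 58, 97, 73, 66, 62, 59, 99
Sum = 514
Count = 7
Average = 514 / 7 = 73.43

ANSWER: 73.43


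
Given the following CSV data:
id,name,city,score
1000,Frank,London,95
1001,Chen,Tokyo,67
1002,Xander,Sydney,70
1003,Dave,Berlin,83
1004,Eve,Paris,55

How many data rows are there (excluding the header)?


Counting rows (excluding header):
Header: id,name,city,score
Data rows: 5

ANSWER: 5


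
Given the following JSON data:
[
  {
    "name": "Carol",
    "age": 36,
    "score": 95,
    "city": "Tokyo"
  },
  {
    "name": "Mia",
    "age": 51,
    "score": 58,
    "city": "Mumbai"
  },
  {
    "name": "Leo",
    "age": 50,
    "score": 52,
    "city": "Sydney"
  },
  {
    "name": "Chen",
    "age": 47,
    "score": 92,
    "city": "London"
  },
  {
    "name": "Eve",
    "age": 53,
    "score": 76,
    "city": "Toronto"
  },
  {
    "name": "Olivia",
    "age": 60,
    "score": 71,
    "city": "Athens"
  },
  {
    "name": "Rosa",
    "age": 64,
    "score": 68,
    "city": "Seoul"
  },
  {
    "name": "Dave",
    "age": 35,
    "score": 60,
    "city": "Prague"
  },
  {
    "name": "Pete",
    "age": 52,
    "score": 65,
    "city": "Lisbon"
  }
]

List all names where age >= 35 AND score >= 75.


Checking both conditions:
  Carol (age=36, score=95) -> YES
  Mia (age=51, score=58) -> no
  Leo (age=50, score=52) -> no
  Chen (age=47, score=92) -> YES
  Eve (age=53, score=76) -> YES
  Olivia (age=60, score=71) -> no
  Rosa (age=64, score=68) -> no
  Dave (age=35, score=60) -> no
  Pete (age=52, score=65) -> no


ANSWER: Carol, Chen, Eve


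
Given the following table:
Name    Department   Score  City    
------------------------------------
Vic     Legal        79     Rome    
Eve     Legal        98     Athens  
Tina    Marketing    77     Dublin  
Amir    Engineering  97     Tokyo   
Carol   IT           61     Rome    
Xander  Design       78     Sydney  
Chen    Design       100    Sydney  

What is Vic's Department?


Row 1: Vic
Department = Legal

ANSWER: Legal


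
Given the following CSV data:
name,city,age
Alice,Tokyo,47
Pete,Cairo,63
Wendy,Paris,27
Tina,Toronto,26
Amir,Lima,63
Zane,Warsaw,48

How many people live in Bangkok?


Scanning city column for 'Bangkok':
Total matches: 0

ANSWER: 0


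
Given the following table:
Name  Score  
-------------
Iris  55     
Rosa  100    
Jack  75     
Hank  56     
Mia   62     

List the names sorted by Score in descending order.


Sorting by Score (descending):
  Rosa: 100
  Jack: 75
  Mia: 62
  Hank: 56
  Iris: 55


ANSWER: Rosa, Jack, Mia, Hank, Iris


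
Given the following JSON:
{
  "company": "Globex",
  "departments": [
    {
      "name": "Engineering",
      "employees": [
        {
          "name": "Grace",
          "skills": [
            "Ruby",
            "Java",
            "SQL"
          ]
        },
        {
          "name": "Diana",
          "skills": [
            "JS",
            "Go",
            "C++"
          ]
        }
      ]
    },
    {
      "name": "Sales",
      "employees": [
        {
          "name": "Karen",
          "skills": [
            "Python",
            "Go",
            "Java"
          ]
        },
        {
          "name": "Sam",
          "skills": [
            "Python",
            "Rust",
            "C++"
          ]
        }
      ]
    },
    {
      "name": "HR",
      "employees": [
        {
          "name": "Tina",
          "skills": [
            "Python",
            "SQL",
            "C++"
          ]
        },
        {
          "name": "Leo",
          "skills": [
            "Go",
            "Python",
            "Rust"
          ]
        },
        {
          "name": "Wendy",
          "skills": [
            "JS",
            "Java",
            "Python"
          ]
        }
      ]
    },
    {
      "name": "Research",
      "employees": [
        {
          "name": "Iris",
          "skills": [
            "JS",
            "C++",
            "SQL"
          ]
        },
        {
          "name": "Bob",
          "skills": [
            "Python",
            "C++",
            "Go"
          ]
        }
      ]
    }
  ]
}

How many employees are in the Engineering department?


Path: departments[0].employees
Count: 2

ANSWER: 2


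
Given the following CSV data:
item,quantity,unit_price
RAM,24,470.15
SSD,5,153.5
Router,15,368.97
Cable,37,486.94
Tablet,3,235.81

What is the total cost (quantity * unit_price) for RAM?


Row: RAM
quantity = 24
unit_price = 470.15
total = 24 * 470.15 = 11283.6

ANSWER: 11283.6


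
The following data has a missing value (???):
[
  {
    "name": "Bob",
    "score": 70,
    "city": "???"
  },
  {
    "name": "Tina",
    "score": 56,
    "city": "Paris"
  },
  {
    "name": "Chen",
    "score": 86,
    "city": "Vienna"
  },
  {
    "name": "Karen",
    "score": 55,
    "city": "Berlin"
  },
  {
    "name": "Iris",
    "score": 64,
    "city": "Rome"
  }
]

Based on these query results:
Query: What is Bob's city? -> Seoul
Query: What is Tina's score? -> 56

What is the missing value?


The missing value is Bob's city
From query: Bob's city = Seoul

ANSWER: Seoul


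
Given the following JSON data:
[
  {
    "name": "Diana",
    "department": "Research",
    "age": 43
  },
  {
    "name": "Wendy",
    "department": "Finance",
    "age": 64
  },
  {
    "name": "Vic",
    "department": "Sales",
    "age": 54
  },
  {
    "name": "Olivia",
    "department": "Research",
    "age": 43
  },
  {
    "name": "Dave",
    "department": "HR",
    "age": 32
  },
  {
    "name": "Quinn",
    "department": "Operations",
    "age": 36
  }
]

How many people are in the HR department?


Scanning records for department = HR
  Record 4: Dave
Count: 1

ANSWER: 1


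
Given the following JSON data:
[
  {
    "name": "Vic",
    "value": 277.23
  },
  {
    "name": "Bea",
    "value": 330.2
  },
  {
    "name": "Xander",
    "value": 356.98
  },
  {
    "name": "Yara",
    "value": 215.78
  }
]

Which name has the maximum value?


Comparing values:
  Vic: 277.23
  Bea: 330.2
  Xander: 356.98
  Yara: 215.78
Maximum: Xander (356.98)

ANSWER: Xander


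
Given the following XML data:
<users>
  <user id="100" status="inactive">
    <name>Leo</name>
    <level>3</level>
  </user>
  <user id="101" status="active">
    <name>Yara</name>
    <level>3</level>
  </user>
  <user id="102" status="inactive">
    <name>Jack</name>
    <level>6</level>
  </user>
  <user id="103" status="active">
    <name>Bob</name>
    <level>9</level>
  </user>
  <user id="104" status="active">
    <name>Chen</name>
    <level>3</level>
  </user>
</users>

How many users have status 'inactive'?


Counting users with status='inactive':
  Leo (id=100) -> MATCH
  Jack (id=102) -> MATCH
Count: 2

ANSWER: 2


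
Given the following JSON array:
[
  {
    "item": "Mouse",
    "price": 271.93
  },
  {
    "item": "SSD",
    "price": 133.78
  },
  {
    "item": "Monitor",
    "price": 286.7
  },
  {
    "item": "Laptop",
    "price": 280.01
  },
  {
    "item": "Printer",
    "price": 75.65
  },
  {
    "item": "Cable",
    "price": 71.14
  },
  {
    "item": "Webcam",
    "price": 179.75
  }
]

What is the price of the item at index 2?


Array index 2 -> Monitor
price = 286.7

ANSWER: 286.7


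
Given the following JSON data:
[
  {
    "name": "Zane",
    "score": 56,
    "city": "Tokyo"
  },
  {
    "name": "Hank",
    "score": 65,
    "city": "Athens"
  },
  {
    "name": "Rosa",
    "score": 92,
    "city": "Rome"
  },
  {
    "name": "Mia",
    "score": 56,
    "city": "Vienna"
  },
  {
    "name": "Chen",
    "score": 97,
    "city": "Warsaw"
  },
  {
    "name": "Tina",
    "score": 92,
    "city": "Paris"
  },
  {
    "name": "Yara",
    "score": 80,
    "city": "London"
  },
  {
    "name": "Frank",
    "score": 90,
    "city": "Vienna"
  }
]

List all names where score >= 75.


Filtering records where score >= 75:
  Zane (score=56) -> no
  Hank (score=65) -> no
  Rosa (score=92) -> YES
  Mia (score=56) -> no
  Chen (score=97) -> YES
  Tina (score=92) -> YES
  Yara (score=80) -> YES
  Frank (score=90) -> YES


ANSWER: Rosa, Chen, Tina, Yara, Frank


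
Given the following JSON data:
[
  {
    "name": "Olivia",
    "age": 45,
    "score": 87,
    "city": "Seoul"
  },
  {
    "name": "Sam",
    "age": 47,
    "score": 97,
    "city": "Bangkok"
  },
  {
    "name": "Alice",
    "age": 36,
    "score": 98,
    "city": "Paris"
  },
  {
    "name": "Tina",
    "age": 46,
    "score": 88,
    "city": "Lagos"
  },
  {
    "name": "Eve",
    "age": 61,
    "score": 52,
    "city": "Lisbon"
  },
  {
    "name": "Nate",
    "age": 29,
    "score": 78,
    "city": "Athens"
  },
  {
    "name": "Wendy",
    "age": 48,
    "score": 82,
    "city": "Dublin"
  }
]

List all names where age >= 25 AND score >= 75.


Checking both conditions:
  Olivia (age=45, score=87) -> YES
  Sam (age=47, score=97) -> YES
  Alice (age=36, score=98) -> YES
  Tina (age=46, score=88) -> YES
  Eve (age=61, score=52) -> no
  Nate (age=29, score=78) -> YES
  Wendy (age=48, score=82) -> YES


ANSWER: Olivia, Sam, Alice, Tina, Nate, Wendy


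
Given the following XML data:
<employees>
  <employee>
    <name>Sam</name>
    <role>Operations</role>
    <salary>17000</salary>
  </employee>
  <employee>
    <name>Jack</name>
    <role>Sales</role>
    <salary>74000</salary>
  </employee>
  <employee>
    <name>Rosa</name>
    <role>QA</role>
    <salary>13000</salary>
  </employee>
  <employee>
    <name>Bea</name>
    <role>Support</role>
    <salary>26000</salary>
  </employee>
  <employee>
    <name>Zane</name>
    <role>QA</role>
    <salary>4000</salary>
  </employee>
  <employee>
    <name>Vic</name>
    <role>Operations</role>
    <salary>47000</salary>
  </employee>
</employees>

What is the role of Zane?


Searching for <employee> with <name>Zane</name>
Found at position 5
<role>QA</role>

ANSWER: QA


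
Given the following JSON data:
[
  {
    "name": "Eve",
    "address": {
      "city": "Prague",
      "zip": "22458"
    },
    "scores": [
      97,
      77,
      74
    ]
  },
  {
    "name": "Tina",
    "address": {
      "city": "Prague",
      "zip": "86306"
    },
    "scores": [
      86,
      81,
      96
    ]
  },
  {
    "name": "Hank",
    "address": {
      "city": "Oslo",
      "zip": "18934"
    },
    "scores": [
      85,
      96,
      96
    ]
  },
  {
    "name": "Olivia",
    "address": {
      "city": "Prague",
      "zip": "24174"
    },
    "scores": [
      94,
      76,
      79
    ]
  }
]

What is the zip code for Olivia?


Path: records[3].address.zip
Value: 24174

ANSWER: 24174


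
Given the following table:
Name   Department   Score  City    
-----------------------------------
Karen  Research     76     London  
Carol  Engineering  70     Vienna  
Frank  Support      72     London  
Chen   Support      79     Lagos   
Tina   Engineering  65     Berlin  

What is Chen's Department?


Row 4: Chen
Department = Support

ANSWER: Support


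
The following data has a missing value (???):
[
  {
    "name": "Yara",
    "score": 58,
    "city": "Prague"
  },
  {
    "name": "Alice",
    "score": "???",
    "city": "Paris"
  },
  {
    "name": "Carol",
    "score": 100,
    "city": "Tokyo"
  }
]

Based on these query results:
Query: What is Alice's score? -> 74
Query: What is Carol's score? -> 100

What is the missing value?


The missing value is Alice's score
From query: Alice's score = 74

ANSWER: 74


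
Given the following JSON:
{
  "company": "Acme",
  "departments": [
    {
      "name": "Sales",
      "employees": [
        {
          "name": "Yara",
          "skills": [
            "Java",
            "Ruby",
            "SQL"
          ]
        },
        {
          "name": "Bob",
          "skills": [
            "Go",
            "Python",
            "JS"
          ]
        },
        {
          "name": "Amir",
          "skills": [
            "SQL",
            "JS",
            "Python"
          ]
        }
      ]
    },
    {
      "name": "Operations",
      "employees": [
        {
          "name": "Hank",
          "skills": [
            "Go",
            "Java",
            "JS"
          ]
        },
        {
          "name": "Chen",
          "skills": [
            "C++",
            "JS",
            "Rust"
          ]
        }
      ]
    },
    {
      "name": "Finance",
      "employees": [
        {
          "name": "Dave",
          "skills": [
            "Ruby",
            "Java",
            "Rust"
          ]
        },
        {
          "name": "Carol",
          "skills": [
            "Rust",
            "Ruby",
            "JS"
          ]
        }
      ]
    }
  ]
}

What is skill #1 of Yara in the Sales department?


Path: departments[0].employees[0].skills[0]
Value: Java

ANSWER: Java


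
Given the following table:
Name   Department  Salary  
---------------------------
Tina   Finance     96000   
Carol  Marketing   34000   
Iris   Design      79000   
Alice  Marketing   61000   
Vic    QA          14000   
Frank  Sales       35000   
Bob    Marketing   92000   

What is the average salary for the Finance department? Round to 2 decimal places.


Finance department members:
  Tina: 96000
Sum = 96000
Count = 1
Average = 96000 / 1 = 96000.00

ANSWER: 96000.00


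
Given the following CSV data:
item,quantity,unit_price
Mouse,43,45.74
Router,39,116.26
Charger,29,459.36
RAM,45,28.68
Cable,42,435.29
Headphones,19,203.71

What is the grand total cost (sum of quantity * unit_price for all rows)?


Computing row totals:
  Mouse: 43 * 45.74 = 1966.82
  Router: 39 * 116.26 = 4534.14
  Charger: 29 * 459.36 = 13321.44
  RAM: 45 * 28.68 = 1290.6
  Cable: 42 * 435.29 = 18282.18
  Headphones: 19 * 203.71 = 3870.49
Grand total = 1966.82 + 4534.14 + 13321.44 + 1290.6 + 18282.18 + 3870.49 = 43265.67

ANSWER: 43265.67


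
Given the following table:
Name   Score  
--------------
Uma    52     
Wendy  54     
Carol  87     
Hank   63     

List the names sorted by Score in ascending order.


Sorting by Score (ascending):
  Uma: 52
  Wendy: 54
  Hank: 63
  Carol: 87


ANSWER: Uma, Wendy, Hank, Carol


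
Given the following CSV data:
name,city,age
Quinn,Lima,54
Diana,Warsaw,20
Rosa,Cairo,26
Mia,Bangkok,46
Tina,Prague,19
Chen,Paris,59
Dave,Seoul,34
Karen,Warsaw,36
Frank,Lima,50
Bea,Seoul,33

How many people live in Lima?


Scanning city column for 'Lima':
  Row 1: Quinn -> MATCH
  Row 9: Frank -> MATCH
Total matches: 2

ANSWER: 2


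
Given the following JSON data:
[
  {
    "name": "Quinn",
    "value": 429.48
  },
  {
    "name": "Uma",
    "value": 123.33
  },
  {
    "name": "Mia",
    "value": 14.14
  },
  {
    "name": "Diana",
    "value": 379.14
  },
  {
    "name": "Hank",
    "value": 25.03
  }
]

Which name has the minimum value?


Comparing values:
  Quinn: 429.48
  Uma: 123.33
  Mia: 14.14
  Diana: 379.14
  Hank: 25.03
Minimum: Mia (14.14)

ANSWER: Mia


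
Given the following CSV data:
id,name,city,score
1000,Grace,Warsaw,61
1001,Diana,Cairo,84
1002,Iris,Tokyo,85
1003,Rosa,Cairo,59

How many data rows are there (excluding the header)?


Counting rows (excluding header):
Header: id,name,city,score
Data rows: 4

ANSWER: 4


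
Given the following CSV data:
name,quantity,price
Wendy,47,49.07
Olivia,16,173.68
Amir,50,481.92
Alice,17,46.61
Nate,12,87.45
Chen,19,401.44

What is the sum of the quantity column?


Values in 'quantity' column:
  Row 1: 47
  Row 2: 16
  Row 3: 50
  Row 4: 17
  Row 5: 12
  Row 6: 19
Sum = 47 + 16 + 50 + 17 + 12 + 19 = 161

ANSWER: 161


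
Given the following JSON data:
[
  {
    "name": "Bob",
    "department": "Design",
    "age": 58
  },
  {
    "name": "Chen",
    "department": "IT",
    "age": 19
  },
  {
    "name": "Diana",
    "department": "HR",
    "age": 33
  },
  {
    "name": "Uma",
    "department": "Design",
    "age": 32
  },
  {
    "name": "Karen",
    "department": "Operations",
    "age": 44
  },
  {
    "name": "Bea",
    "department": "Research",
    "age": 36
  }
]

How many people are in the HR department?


Scanning records for department = HR
  Record 2: Diana
Count: 1

ANSWER: 1


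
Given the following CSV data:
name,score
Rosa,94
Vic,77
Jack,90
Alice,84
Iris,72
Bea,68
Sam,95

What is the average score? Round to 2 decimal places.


Scores: 94, 77, 90, 84, 72, 68, 95
Sum = 580
Count = 7
Average = 580 / 7 = 82.86

ANSWER: 82.86


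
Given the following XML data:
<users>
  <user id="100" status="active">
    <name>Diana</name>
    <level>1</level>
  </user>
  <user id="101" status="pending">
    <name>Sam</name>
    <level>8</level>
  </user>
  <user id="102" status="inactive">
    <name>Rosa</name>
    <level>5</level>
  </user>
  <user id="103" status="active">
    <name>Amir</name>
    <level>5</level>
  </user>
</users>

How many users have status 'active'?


Counting users with status='active':
  Diana (id=100) -> MATCH
  Amir (id=103) -> MATCH
Count: 2

ANSWER: 2


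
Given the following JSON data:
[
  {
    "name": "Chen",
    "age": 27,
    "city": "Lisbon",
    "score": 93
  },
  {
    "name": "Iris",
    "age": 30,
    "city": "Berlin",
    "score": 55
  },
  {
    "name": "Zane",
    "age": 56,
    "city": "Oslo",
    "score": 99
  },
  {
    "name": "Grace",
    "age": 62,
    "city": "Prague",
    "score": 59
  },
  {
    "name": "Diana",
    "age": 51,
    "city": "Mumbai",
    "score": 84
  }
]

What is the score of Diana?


Looking up record where name = Diana
Record index: 4
Field 'score' = 84

ANSWER: 84


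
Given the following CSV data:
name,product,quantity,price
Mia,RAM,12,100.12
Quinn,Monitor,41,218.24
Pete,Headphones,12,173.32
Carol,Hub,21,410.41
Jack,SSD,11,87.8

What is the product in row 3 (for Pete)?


Row 3: Pete
Column 'product' = Headphones

ANSWER: Headphones


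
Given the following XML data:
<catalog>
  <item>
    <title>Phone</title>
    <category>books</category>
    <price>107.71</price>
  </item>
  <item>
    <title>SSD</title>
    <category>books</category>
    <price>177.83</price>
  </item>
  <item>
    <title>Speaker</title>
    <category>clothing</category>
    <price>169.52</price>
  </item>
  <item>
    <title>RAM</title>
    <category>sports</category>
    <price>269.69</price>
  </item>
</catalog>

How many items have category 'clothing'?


Scanning <item> elements for <category>clothing</category>:
  Item 3: Speaker -> MATCH
Count: 1

ANSWER: 1


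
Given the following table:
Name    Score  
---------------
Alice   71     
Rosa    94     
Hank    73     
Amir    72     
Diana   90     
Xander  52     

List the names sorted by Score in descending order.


Sorting by Score (descending):
  Rosa: 94
  Diana: 90
  Hank: 73
  Amir: 72
  Alice: 71
  Xander: 52


ANSWER: Rosa, Diana, Hank, Amir, Alice, Xander


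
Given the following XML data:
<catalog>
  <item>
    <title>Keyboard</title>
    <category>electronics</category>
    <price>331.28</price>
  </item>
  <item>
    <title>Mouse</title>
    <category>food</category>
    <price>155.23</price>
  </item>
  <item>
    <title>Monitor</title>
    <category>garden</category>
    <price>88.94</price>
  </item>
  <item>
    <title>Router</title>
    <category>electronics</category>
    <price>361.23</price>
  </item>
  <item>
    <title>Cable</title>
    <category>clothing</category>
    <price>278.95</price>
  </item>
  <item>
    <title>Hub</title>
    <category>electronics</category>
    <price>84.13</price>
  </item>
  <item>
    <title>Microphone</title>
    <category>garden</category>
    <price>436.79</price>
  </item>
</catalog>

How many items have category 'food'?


Scanning <item> elements for <category>food</category>:
  Item 2: Mouse -> MATCH
Count: 1

ANSWER: 1


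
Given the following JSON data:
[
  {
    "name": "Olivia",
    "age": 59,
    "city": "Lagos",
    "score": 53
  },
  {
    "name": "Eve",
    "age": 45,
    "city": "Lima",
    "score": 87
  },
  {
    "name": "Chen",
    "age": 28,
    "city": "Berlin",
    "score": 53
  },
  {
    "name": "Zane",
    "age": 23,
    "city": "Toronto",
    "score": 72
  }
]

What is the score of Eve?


Looking up record where name = Eve
Record index: 1
Field 'score' = 87

ANSWER: 87


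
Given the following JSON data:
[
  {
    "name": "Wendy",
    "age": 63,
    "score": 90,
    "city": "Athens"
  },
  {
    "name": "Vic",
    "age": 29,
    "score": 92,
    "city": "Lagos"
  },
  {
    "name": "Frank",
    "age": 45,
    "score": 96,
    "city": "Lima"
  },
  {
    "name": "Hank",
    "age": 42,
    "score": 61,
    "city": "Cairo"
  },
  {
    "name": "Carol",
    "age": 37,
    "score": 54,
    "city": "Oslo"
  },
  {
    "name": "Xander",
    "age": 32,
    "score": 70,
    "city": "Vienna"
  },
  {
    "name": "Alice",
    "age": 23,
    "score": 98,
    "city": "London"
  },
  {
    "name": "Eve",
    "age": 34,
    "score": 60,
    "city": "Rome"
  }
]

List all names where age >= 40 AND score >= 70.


Checking both conditions:
  Wendy (age=63, score=90) -> YES
  Vic (age=29, score=92) -> no
  Frank (age=45, score=96) -> YES
  Hank (age=42, score=61) -> no
  Carol (age=37, score=54) -> no
  Xander (age=32, score=70) -> no
  Alice (age=23, score=98) -> no
  Eve (age=34, score=60) -> no


ANSWER: Wendy, Frank


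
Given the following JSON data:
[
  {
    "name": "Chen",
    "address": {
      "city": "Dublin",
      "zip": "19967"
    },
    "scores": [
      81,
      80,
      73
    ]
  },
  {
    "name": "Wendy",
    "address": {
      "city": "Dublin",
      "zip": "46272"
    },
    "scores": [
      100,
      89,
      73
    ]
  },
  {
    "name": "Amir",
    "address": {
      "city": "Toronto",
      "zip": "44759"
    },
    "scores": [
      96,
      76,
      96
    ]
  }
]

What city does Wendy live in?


Path: records[1].address.city
Value: Dublin

ANSWER: Dublin


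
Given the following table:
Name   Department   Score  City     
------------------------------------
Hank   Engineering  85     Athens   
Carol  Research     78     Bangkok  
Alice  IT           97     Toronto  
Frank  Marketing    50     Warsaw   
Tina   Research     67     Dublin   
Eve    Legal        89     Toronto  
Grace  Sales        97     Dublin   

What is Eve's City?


Row 6: Eve
City = Toronto

ANSWER: Toronto


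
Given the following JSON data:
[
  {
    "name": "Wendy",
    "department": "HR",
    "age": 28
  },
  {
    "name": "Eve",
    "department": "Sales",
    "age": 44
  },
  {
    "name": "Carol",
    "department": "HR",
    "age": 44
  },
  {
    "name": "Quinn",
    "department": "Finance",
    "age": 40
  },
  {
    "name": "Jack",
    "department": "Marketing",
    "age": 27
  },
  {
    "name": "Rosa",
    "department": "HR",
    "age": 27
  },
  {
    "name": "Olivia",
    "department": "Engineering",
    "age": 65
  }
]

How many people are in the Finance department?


Scanning records for department = Finance
  Record 3: Quinn
Count: 1

ANSWER: 1


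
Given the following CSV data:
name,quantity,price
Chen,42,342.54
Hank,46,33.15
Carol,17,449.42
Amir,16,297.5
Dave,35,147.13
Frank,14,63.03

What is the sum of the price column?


Values in 'price' column:
  Row 1: 342.54
  Row 2: 33.15
  Row 3: 449.42
  Row 4: 297.5
  Row 5: 147.13
  Row 6: 63.03
Sum = 342.54 + 33.15 + 449.42 + 297.5 + 147.13 + 63.03 = 1332.77

ANSWER: 1332.77


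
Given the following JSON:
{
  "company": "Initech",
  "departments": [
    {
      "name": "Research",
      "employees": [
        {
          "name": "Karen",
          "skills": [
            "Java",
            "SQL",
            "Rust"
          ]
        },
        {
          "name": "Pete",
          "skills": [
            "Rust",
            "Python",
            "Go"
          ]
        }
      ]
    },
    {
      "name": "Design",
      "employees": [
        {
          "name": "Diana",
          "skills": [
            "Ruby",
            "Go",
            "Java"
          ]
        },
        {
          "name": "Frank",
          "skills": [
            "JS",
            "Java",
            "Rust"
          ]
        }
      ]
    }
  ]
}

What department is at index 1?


Path: departments[1].name
Value: Design

ANSWER: Design


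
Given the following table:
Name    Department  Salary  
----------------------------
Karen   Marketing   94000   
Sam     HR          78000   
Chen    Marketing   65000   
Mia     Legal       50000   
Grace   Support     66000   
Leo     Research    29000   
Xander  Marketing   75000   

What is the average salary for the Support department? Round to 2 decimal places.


Support department members:
  Grace: 66000
Sum = 66000
Count = 1
Average = 66000 / 1 = 66000.00

ANSWER: 66000.00


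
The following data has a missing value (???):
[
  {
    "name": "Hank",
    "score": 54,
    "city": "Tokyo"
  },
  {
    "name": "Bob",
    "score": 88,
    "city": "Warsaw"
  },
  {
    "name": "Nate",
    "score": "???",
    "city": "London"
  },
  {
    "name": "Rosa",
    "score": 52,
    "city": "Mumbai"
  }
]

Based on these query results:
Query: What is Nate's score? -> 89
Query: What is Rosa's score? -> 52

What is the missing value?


The missing value is Nate's score
From query: Nate's score = 89

ANSWER: 89


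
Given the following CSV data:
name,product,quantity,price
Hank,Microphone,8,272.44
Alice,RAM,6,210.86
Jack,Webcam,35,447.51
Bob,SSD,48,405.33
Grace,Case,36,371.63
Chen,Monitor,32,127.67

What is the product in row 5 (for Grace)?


Row 5: Grace
Column 'product' = Case

ANSWER: Case


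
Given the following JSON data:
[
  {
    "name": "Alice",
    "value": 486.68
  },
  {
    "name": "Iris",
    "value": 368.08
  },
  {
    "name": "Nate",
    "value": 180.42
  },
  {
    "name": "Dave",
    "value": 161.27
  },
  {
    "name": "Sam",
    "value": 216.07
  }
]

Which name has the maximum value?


Comparing values:
  Alice: 486.68
  Iris: 368.08
  Nate: 180.42
  Dave: 161.27
  Sam: 216.07
Maximum: Alice (486.68)

ANSWER: Alice


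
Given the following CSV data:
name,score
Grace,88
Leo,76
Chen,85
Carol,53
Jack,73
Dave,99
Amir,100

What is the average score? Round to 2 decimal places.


Scores: 88, 76, 85, 53, 73, 99, 100
Sum = 574
Count = 7
Average = 574 / 7 = 82.00

ANSWER: 82.00


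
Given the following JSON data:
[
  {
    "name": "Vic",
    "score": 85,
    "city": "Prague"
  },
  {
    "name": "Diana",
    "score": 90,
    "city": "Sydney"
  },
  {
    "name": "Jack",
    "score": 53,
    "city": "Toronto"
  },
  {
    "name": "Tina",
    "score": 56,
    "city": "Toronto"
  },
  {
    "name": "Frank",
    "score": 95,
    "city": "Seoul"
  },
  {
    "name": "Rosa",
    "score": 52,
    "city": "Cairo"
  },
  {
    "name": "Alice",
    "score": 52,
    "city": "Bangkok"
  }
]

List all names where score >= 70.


Filtering records where score >= 70:
  Vic (score=85) -> YES
  Diana (score=90) -> YES
  Jack (score=53) -> no
  Tina (score=56) -> no
  Frank (score=95) -> YES
  Rosa (score=52) -> no
  Alice (score=52) -> no


ANSWER: Vic, Diana, Frank


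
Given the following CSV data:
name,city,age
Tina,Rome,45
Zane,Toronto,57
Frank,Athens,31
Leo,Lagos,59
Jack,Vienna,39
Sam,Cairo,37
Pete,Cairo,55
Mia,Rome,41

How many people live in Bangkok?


Scanning city column for 'Bangkok':
Total matches: 0

ANSWER: 0


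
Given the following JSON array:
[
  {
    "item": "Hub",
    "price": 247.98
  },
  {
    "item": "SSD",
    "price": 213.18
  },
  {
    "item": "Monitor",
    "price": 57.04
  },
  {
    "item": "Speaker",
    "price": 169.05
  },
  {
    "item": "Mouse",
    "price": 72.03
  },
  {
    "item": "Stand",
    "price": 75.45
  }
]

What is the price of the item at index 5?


Array index 5 -> Stand
price = 75.45

ANSWER: 75.45


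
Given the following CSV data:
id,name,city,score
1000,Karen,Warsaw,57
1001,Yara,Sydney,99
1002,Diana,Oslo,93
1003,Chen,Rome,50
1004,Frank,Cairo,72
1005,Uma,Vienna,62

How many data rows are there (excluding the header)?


Counting rows (excluding header):
Header: id,name,city,score
Data rows: 6

ANSWER: 6


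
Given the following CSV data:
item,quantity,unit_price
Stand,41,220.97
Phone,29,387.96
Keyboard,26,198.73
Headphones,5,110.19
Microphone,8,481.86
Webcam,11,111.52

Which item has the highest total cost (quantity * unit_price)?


Computing row totals:
  Stand: 9059.77
  Phone: 11250.84
  Keyboard: 5166.98
  Headphones: 550.95
  Microphone: 3854.88
  Webcam: 1226.72
Maximum: Phone (11250.84)

ANSWER: Phone


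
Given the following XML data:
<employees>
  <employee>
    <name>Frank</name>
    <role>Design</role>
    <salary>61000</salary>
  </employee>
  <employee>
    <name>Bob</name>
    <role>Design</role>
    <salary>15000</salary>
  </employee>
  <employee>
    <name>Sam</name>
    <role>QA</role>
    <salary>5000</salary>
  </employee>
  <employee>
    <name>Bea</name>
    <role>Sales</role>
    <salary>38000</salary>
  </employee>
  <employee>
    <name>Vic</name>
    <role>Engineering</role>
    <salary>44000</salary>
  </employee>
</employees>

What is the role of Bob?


Searching for <employee> with <name>Bob</name>
Found at position 2
<role>Design</role>

ANSWER: Design


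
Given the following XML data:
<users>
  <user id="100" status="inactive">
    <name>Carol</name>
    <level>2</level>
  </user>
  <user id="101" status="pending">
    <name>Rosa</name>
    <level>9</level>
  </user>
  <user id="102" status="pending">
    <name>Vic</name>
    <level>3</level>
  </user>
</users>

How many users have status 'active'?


Counting users with status='active':
Count: 0

ANSWER: 0


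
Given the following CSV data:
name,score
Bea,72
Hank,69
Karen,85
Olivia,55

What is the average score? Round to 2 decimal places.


Scores: 72, 69, 85, 55
Sum = 281
Count = 4
Average = 281 / 4 = 70.25

ANSWER: 70.25


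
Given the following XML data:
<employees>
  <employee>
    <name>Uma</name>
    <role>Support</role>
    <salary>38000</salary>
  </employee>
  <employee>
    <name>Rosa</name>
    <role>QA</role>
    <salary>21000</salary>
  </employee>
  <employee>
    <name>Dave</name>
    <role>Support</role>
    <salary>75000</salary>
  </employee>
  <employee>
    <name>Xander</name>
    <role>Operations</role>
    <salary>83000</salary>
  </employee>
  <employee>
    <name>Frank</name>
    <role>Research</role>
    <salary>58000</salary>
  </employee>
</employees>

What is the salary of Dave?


Searching for <employee> with <name>Dave</name>
Found at position 3
<salary>75000</salary>

ANSWER: 75000


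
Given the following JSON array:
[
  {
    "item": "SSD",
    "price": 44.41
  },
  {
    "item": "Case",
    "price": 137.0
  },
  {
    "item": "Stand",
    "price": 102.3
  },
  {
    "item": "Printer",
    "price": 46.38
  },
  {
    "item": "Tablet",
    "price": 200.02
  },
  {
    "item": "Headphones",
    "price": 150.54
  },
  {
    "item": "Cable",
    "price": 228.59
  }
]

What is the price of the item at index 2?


Array index 2 -> Stand
price = 102.3

ANSWER: 102.3
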